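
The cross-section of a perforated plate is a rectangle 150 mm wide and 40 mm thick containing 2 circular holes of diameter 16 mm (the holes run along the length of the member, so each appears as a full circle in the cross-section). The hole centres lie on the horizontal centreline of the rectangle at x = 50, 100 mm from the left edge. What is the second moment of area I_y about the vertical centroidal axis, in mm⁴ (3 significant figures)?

I_y ≈ 1.10 × 10⁷ mm⁴

Decompose the section into non-overlapping parts with the origin at the bottom-left of its bounding rectangle.
Plate: 150 × 40, A = 6 000 mm², x = 75 mm, Ī = 11 250 000 mm⁴.
Hole 1 (subtracted): ⌀16, A = 201.06 mm², x = 50 mm, Ī = 3 217 mm⁴.
Hole 2 (subtracted): ⌀16, A = 201.06 mm², x = 100 mm, Ī = 3 217 mm⁴.
By symmetry the centroid is at mid-width, x̄ = 75 mm.
Transfer each piece to the vertical centroidal axis using Ī + A·d² with d = x − 75:
  plate: d = 0 mm → contributes +11 250 000 mm⁴
  hole 1: d = -25 mm → contributes −128 881 mm⁴
  hole 2: d = 25 mm → contributes −128 881 mm⁴
Total I = 10 992 239 mm⁴.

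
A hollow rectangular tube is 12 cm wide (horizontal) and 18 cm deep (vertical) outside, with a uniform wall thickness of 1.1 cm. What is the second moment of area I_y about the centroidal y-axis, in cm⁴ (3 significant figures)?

Break the section into simple shapes (no overlaps), measuring from the bottom-left corner of the bounding box.
Outer rectangle: 12 × 18, A = 216 cm², x = 6 cm, Ī = 2 592 cm⁴.
Inner void (subtracted): 9.8 × 15.8, A = 154.84 cm², x = 6 cm, Ī = 1239.2 cm⁴.
By symmetry the centroid is at mid-width, x̄ = 6 cm.
All pieces are centred on the centroidal y-axis, so I = ΣĪ (holes subtracted) = 1352.8 cm⁴.

I_y ≈ 1350 cm⁴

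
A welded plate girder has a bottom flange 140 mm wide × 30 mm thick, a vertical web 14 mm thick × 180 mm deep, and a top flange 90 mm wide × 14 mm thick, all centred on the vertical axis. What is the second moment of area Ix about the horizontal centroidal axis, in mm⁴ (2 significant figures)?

Split into non-overlapping primitives; take the origin at the lower-left of the bounding box.
Bottom plate: 140 × 30, A = 4 200 mm², y = 15 mm, Ī = 315 000 mm⁴.
Web plate: 14 × 180, A = 2 520 mm², y = 120 mm, Ī = 6 804 000 mm⁴.
Top plate: 90 × 14, A = 1 260 mm², y = 217 mm, Ī = 20 580 mm⁴.
Centroid: ȳ = ΣA·y / ΣA = 80.05 mm.
Transfer each piece to the horizontal centroidal axis using Ī + A·d² with d = y − 80.05:
  bottom plate: d = -65.05 mm → contributes +18 088 748 mm⁴
  web plate: d = 39.95 mm → contributes +10 825 396 mm⁴
  top plate: d = 136.9 mm → contributes +23 651 353 mm⁴
Total I = 52 565 498 mm⁴.

Ix ≈ 5.3 × 10⁷ mm⁴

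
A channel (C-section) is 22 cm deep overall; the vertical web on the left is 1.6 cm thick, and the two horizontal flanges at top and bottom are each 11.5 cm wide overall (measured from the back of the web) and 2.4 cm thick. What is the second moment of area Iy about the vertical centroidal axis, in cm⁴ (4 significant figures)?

Iy ≈ 1064 cm⁴

Treat the section as a set of non-overlapping primitives; coordinates are from the bounding-box lower-left.
Web: 1.6 × 22, A = 35.2 cm², x = 0.8 cm, Ī = 7.50933 cm⁴.
Top flange (beyond web): 9.9 × 2.4, A = 23.76 cm², x = 6.55 cm, Ī = 194.06 cm⁴.
Bottom flange (beyond web): 9.9 × 2.4, A = 23.76 cm², x = 6.55 cm, Ī = 194.06 cm⁴.
Centroid: x̄ = ΣA·x / ΣA = 4.10319 cm.
Transfer each piece to the vertical centroidal axis using Ī + A·d² with d = x − 4.10319:
  web: d = -3.30319 cm → contributes +391.579 cm⁴
  top flange (beyond web): d = 2.44681 cm → contributes +336.308 cm⁴
  bottom flange (beyond web): d = 2.44681 cm → contributes +336.308 cm⁴
Total I = 1064.19 cm⁴.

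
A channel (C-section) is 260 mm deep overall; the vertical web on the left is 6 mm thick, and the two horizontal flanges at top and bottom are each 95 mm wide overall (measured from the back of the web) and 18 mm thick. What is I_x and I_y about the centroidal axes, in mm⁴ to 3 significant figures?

Treat the section as a set of non-overlapping primitives; coordinates are from the bounding-box lower-left.
Web: 6 × 260, A = 1 560 mm², y = 130 mm, Ī = 8 788 000 mm⁴.
Top flange (beyond web): 89 × 18, A = 1 602 mm², y = 251 mm, Ī = 43 254 mm⁴.
Bottom flange (beyond web): 89 × 18, A = 1 602 mm², y = 9 mm, Ī = 43 254 mm⁴.
By symmetry the centroid is at mid-height, ȳ = 130 mm.
Transfer each piece to the centroidal x-axis using Ī + A·d² with d = y − 130:
  web: d = 0 mm → contributes +8 788 000 mm⁴
  top flange (beyond web): d = 121 mm → contributes +23 498 136 mm⁴
  bottom flange (beyond web): d = -121 mm → contributes +23 498 136 mm⁴
Total I = 55 784 272 mm⁴.
For the y-axis: x̄ = 34.946 mm.
Repeating about the centroidal y-axis gives I_y = 4 486 774 mm⁴.

I_x ≈ 5.58 × 10⁷ mm⁴, I_y ≈ 4.49 × 10⁶ mm⁴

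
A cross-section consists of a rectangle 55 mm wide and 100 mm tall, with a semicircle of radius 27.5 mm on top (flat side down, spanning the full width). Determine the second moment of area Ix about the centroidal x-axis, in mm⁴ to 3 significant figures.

Ix ≈ 8.36 × 10⁶ mm⁴

Decompose the section into non-overlapping parts with the origin at the bottom-left of its bounding rectangle.
Rectangular body: 55 × 100, A = 5 500 mm², y = 50 mm, Ī = 4 583 333 mm⁴.
Semicircular cap: semicircle r = 27.5, A = 1187.9 mm², y = 111.67 mm, Ī = 62 772 mm⁴.
Centroid: ȳ = ΣA·y / ΣA = 60.954 mm.
Transfer each piece to the centroidal x-axis using Ī + A·d² with d = y − 60.954:
  rectangular body: d = -10.954 mm → contributes +5 243 295 mm⁴
  semicircular cap: d = 50.717 mm → contributes +3 118 370 mm⁴
Total I = 8 361 665 mm⁴.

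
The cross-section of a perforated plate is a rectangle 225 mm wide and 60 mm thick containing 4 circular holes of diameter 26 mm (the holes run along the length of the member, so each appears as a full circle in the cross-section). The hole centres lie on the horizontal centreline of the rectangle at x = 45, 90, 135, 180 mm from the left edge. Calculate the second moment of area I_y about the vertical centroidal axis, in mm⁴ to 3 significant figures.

Treat the section as a set of non-overlapping primitives; coordinates are from the bounding-box lower-left.
Plate: 225 × 60, A = 13 500 mm², x = 112.5 mm, Ī = 56 953 125 mm⁴.
Hole 1 (subtracted): ⌀26, A = 530.93 mm², x = 45 mm, Ī = 22 432 mm⁴.
Hole 2 (subtracted): ⌀26, A = 530.93 mm², x = 90 mm, Ī = 22 432 mm⁴.
Hole 3 (subtracted): ⌀26, A = 530.93 mm², x = 135 mm, Ī = 22 432 mm⁴.
Hole 4 (subtracted): ⌀26, A = 530.93 mm², x = 180 mm, Ī = 22 432 mm⁴.
By symmetry the centroid is at mid-width, x̄ = 112.5 mm.
Transfer each piece to the vertical centroidal axis using Ī + A·d² with d = x − 112.5:
  plate: d = 0 mm → contributes +56 953 125 mm⁴
  hole 1: d = -67.5 mm → contributes −2 441 478 mm⁴
  hole 2: d = -22.5 mm → contributes −291 215 mm⁴
  hole 3: d = 22.5 mm → contributes −291 215 mm⁴
  hole 4: d = 67.5 mm → contributes −2 441 478 mm⁴
Total I = 51 487 740 mm⁴.

I_y ≈ 5.15 × 10⁷ mm⁴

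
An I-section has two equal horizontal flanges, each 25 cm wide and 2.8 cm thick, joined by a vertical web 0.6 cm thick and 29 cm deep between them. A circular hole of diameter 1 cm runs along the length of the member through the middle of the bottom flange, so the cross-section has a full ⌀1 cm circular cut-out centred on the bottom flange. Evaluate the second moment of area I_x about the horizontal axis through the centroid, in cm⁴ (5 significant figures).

Split into non-overlapping primitives; take the origin at the lower-left of the bounding box.
Bottom flange: 25 × 2.8, A = 70 cm², y = 1.4 cm, Ī = 45.73333 cm⁴.
Web: 0.6 × 29, A = 17.4 cm², y = 17.3 cm, Ī = 1219.45 cm⁴.
Top flange: 25 × 2.8, A = 70 cm², y = 33.2 cm, Ī = 45.73333 cm⁴.
Hole (subtracted): ⌀1, A = 0.7853982 cm², y = 1.4 cm, Ī = 0.04908739 cm⁴.
Centroid: ȳ = ΣA·y / ΣA = 17.37974 cm.
Transfer each piece to the horizontal axis through the centroid using Ī + A·d² with d = y − 17.37974:
  bottom flange: d = -15.97974 cm → contributes +17920.37 cm⁴
  web: d = -0.07973606 cm → contributes +1219.561 cm⁴
  top flange: d = 15.82026 cm → contributes +17565.39 cm⁴
  hole: d = -15.97974 cm → contributes −200.6021 cm⁴
Total I = 36504.72 cm⁴.

I_x ≈ 3.6505 × 10⁴ cm⁴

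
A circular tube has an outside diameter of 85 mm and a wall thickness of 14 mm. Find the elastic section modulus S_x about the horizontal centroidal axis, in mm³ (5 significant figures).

Decompose the section into non-overlapping parts with the origin at the bottom-left of its bounding rectangle.
Outer circle: ⌀85, A = 5674.502 mm², y = 42.5 mm, Ī = 2 562 392 mm⁴.
Bore (subtracted): ⌀57, A = 2551.759 mm², y = 42.5 mm, Ī = 518166.5 mm⁴.
By symmetry the centroid is at mid-height, ȳ = 42.5 mm.
All pieces are centred on the horizontal centroidal axis, so I = ΣĪ (holes subtracted) = 2 044 226 mm⁴.
Extreme fibre distance c = 42.5 mm; S = I/c = 48099.43 mm³.

S_x ≈ 4.8099 × 10⁴ mm³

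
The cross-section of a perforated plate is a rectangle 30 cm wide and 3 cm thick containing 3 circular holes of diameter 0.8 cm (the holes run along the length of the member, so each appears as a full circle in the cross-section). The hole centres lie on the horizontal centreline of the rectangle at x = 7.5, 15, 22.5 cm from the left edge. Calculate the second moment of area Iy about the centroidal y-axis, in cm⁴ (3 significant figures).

Treat the section as a set of non-overlapping primitives; coordinates are from the bounding-box lower-left.
Plate: 30 × 3, A = 90 cm², x = 15 cm, Ī = 6 750 cm⁴.
Hole 1 (subtracted): ⌀0.8, A = 0.50265 cm², x = 7.5 cm, Ī = 0.020106 cm⁴.
Hole 2 (subtracted): ⌀0.8, A = 0.50265 cm², x = 15 cm, Ī = 0.020106 cm⁴.
Hole 3 (subtracted): ⌀0.8, A = 0.50265 cm², x = 22.5 cm, Ī = 0.020106 cm⁴.
By symmetry the centroid is at mid-width, x̄ = 15 cm.
Transfer each piece to the centroidal y-axis using Ī + A·d² with d = x − 15:
  plate: d = 0 cm → contributes +6 750 cm⁴
  hole 1: d = -7.5 cm → contributes −28.294 cm⁴
  hole 2: d = 0 cm → contributes −0.020106 cm⁴
  hole 3: d = 7.5 cm → contributes −28.294 cm⁴
Total I = 6693.4 cm⁴.

Iy ≈ 6690 cm⁴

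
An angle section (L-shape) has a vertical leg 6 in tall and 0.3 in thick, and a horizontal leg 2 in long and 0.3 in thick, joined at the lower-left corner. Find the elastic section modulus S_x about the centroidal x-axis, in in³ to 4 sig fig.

Split into non-overlapping primitives; take the origin at the lower-left of the bounding box.
Vertical leg: 0.3 × 6, A = 1.8 in², y = 3 in, Ī = 5.4 in⁴.
Horizontal leg (remainder): 1.7 × 0.3, A = 0.51 in², y = 0.15 in, Ī = 0.003825 in⁴.
Centroid: ȳ = ΣA·y / ΣA = 2.37078 in.
Transfer each piece to the centroidal x-axis using Ī + A·d² with d = y − 2.37078:
  vertical leg: d = 0.629221 in → contributes +6.11265 in⁴
  horizontal leg (remainder): d = -2.22078 in → contributes +2.51907 in⁴
Total I = 8.63173 in⁴.
Extreme fibre distance c = 3.62922 in; S = I/c = 2.3784 in³.

S_x ≈ 2.378 in³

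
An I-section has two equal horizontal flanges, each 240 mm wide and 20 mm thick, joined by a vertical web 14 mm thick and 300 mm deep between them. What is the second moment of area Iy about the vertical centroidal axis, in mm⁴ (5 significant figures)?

Iy ≈ 4.6149 × 10⁷ mm⁴

Split into non-overlapping primitives; take the origin at the lower-left of the bounding box.
Bottom flange: 240 × 20, A = 4 800 mm², x = 120 mm, Ī = 23 040 000 mm⁴.
Web: 14 × 300, A = 4 200 mm², x = 120 mm, Ī = 68 600 mm⁴.
Top flange: 240 × 20, A = 4 800 mm², x = 120 mm, Ī = 23 040 000 mm⁴.
By symmetry the centroid is at mid-width, x̄ = 120 mm.
All pieces are centred on the vertical centroidal axis, so I = ΣĪ = 46 148 600 mm⁴.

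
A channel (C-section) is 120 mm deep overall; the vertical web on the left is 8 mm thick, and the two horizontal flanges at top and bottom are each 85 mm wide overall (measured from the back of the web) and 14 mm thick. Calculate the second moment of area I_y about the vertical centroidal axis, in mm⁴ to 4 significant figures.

Split into non-overlapping primitives; take the origin at the lower-left of the bounding box.
Web: 8 × 120, A = 960 mm², x = 4 mm, Ī = 5 120 mm⁴.
Top flange (beyond web): 77 × 14, A = 1 078 mm², x = 46.5 mm, Ī = 532 622 mm⁴.
Bottom flange (beyond web): 77 × 14, A = 1 078 mm², x = 46.5 mm, Ī = 532 622 mm⁴.
Centroid: x̄ = ΣA·x / ΣA = 33.4063 mm.
Transfer each piece to the vertical centroidal axis using Ī + A·d² with d = x − 33.4063:
  web: d = -29.4063 mm → contributes +835 261 mm⁴
  top flange (beyond web): d = 13.0937 mm → contributes +717 440 mm⁴
  bottom flange (beyond web): d = 13.0937 mm → contributes +717 440 mm⁴
Total I = 2 270 140 mm⁴.

I_y ≈ 2.270 × 10⁶ mm⁴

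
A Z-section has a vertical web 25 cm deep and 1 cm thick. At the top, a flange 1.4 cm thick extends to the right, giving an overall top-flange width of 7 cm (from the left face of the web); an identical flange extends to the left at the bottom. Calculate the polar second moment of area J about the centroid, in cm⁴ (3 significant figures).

J ≈ 3900 cm⁴

Break the section into simple shapes (no overlaps), measuring from the bottom-left corner of the bounding box.
Web: 1 × 25, A = 25 cm², y = 12.5 cm, Ī = 1302.1 cm⁴.
Top flange (beyond web): 6 × 1.4, A = 8.4 cm², y = 24.3 cm, Ī = 1.372 cm⁴.
Bottom flange (beyond web): 6 × 1.4, A = 8.4 cm², y = 0.7 cm, Ī = 1.372 cm⁴.
Centroid: ȳ = ΣA·y / ΣA = 12.5 cm.
Transfer each piece to the centroidal x-axis using Ī + A·d² with d = y − 12.5:
  web: d = 0 cm → contributes +1302.1 cm⁴
  top flange (beyond web): d = 11.8 cm → contributes +1 171 cm⁴
  bottom flange (beyond web): d = -11.8 cm → contributes +1 171 cm⁴
Total I = 3644.1 cm⁴.
For the y-axis: x̄ = 6.5 cm.
Repeating about the centroidal y-axis gives I_y = 258.28 cm⁴.
Polar second moment: J = I_x + I_y = 3902.3 cm⁴.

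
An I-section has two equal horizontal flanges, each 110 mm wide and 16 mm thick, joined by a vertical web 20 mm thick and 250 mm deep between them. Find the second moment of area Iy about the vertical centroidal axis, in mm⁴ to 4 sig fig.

Split into non-overlapping primitives; take the origin at the lower-left of the bounding box.
Bottom flange: 110 × 16, A = 1 760 mm², x = 55 mm, Ī = 1 774 667 mm⁴.
Web: 20 × 250, A = 5 000 mm², x = 55 mm, Ī = 166 667 mm⁴.
Top flange: 110 × 16, A = 1 760 mm², x = 55 mm, Ī = 1 774 667 mm⁴.
By symmetry the centroid is at mid-width, x̄ = 55 mm.
All pieces are centred on the vertical centroidal axis, so I = ΣĪ = 3 716 000 mm⁴.

Iy ≈ 3.716 × 10⁶ mm⁴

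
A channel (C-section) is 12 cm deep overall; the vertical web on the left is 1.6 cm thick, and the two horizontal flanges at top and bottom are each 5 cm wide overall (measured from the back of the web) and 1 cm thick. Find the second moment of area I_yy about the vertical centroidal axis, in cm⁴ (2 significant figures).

I_yy ≈ 42 cm⁴

Split into non-overlapping primitives; take the origin at the lower-left of the bounding box.
Web: 1.6 × 12, A = 19.2 cm², x = 0.8 cm, Ī = 4.096 cm⁴.
Top flange (beyond web): 3.4 × 1, A = 3.4 cm², x = 3.3 cm, Ī = 3.275 cm⁴.
Bottom flange (beyond web): 3.4 × 1, A = 3.4 cm², x = 3.3 cm, Ī = 3.275 cm⁴.
Centroid: x̄ = ΣA·x / ΣA = 1.454 cm.
Transfer each piece to the vertical centroidal axis using Ī + A·d² with d = x − 1.454:
  web: d = -0.6538 cm → contributes +12.3 cm⁴
  top flange (beyond web): d = 1.846 cm → contributes +14.86 cm⁴
  bottom flange (beyond web): d = 1.846 cm → contributes +14.86 cm⁴
Total I = 42.03 cm⁴.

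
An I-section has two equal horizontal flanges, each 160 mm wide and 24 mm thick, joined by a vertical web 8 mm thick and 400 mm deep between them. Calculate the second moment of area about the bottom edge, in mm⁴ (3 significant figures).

I_base ≈ 9.34 × 10⁸ mm⁴

Decompose the section into non-overlapping parts with the origin at the bottom-left of its bounding rectangle.
Bottom flange: 160 × 24, A = 3 840 mm², y = 12 mm, Ī = 184 320 mm⁴.
Web: 8 × 400, A = 3 200 mm², y = 224 mm, Ī = 42 666 667 mm⁴.
Top flange: 160 × 24, A = 3 840 mm², y = 436 mm, Ī = 184 320 mm⁴.
Transfer each piece to the base of the section using Ī + A·d² with d = y − 0:
  bottom flange: d = 12 mm → contributes +737 280 mm⁴
  web: d = 224 mm → contributes +203 229 867 mm⁴
  top flange: d = 436 mm → contributes +730 152 960 mm⁴
Total I = 934 120 107 mm⁴.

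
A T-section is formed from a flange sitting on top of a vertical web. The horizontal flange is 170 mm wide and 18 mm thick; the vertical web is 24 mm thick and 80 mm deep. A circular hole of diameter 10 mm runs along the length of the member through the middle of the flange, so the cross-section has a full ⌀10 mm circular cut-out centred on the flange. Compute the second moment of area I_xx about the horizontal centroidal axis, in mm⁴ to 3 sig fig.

Break the section into simple shapes (no overlaps), measuring from the bottom-left corner of the bounding box.
Flange: 170 × 18, A = 3 060 mm², y = 89 mm, Ī = 82 620 mm⁴.
Web: 24 × 80, A = 1 920 mm², y = 40 mm, Ī = 1 024 000 mm⁴.
Hole (subtracted): ⌀10, A = 78.54 mm², y = 89 mm, Ī = 490.87 mm⁴.
Centroid: ȳ = ΣA·y / ΣA = 69.806 mm.
Transfer each piece to the horizontal centroidal axis using Ī + A·d² with d = y − 69.806:
  flange: d = 19.194 mm → contributes +1 209 986 mm⁴
  web: d = -29.806 mm → contributes +2 729 691 mm⁴
  hole: d = 19.194 mm → contributes −29 427 mm⁴
Total I = 3 910 251 mm⁴.

I_xx ≈ 3.91 × 10⁶ mm⁴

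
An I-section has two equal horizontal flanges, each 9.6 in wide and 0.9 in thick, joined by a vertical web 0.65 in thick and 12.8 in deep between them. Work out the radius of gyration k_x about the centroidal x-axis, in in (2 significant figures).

Break the section into simple shapes (no overlaps), measuring from the bottom-left corner of the bounding box.
Bottom flange: 9.6 × 0.9, A = 8.64 in², y = 0.45 in, Ī = 0.5832 in⁴.
Web: 0.65 × 12.8, A = 8.32 in², y = 7.3 in, Ī = 113.6 in⁴.
Top flange: 9.6 × 0.9, A = 8.64 in², y = 14.15 in, Ī = 0.5832 in⁴.
By symmetry the centroid is at mid-height, ȳ = 7.3 in.
Transfer each piece to the centroidal x-axis using Ī + A·d² with d = y − 7.3:
  bottom flange: d = -6.85 in → contributes +406 in⁴
  web: d = 0 in → contributes +113.6 in⁴
  top flange: d = 6.85 in → contributes +406 in⁴
Total I = 925.6 in⁴.
Radius of gyration: k = √(I/A) = √(925.6 / 25.6) = 6.013 in.

k_x ≈ 6.0 in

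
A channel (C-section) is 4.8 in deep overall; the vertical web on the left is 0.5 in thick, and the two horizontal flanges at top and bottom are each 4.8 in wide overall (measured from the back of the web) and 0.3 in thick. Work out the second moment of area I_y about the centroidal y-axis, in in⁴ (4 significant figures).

I_y ≈ 11.19 in⁴

Treat the section as a set of non-overlapping primitives; coordinates are from the bounding-box lower-left.
Web: 0.5 × 4.8, A = 2.4 in², x = 0.25 in, Ī = 0.05 in⁴.
Top flange (beyond web): 4.3 × 0.3, A = 1.29 in², x = 2.65 in, Ī = 1.98768 in⁴.
Bottom flange (beyond web): 4.3 × 0.3, A = 1.29 in², x = 2.65 in, Ī = 1.98768 in⁴.
Centroid: x̄ = ΣA·x / ΣA = 1.49337 in.
Transfer each piece to the centroidal y-axis using Ī + A·d² with d = x − 1.49337:
  web: d = -1.24337 in → contributes +3.76035 in⁴
  top flange (beyond web): d = 1.15663 in → contributes +3.71342 in⁴
  bottom flange (beyond web): d = 1.15663 in → contributes +3.71342 in⁴
Total I = 11.1872 in⁴.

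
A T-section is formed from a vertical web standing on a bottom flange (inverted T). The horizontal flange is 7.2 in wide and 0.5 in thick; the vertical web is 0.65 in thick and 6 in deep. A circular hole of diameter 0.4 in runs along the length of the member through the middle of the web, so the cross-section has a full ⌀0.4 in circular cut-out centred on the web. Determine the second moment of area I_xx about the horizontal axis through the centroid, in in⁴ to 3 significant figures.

Decompose the section into non-overlapping parts with the origin at the bottom-left of its bounding rectangle.
Flange: 7.2 × 0.5, A = 3.6 in², y = 0.25 in, Ī = 0.075 in⁴.
Web: 0.65 × 6, A = 3.9 in², y = 3.5 in, Ī = 11.7 in⁴.
Hole (subtracted): ⌀0.4, A = 0.12566 in², y = 3.5 in, Ī = 0.0012566 in⁴.
Centroid: ȳ = ΣA·y / ΣA = 1.9134 in.
Transfer each piece to the horizontal axis through the centroid using Ī + A·d² with d = y − 1.9134:
  flange: d = -1.6634 in → contributes +10.036 in⁴
  web: d = 1.5866 in → contributes +21.517 in⁴
  hole: d = 1.5866 in → contributes −0.31758 in⁴
Total I = 31.236 in⁴.

I_xx ≈ 31.2 in⁴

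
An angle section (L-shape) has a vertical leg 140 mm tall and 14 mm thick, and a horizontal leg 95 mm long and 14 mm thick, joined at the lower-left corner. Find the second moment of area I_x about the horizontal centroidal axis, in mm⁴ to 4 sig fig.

Treat the section as a set of non-overlapping primitives; coordinates are from the bounding-box lower-left.
Vertical leg: 14 × 140, A = 1 960 mm², y = 70 mm, Ī = 3 201 333 mm⁴.
Horizontal leg (remainder): 81 × 14, A = 1 134 mm², y = 7 mm, Ī = 18 522 mm⁴.
Centroid: ȳ = ΣA·y / ΣA = 46.9095 mm.
Transfer each piece to the horizontal centroidal axis using Ī + A·d² with d = y − 46.9095:
  vertical leg: d = 23.0905 mm → contributes +4 246 349 mm⁴
  horizontal leg (remainder): d = -39.9095 mm → contributes +1 824 721 mm⁴
Total I = 6 071 070 mm⁴.

I_x ≈ 6.071 × 10⁶ mm⁴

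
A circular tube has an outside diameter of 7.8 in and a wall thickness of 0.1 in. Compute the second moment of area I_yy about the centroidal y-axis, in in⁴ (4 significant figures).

Break the section into simple shapes (no overlaps), measuring from the bottom-left corner of the bounding box.
Outer circle: ⌀7.8, A = 47.7836 in², x = 3.9 in, Ī = 181.697 in⁴.
Bore (subtracted): ⌀7.6, A = 45.3646 in², x = 3.9 in, Ī = 163.766 in⁴.
By symmetry the centroid is at mid-width, x̄ = 3.9 in.
All pieces are centred on the centroidal y-axis, so I = ΣĪ (holes subtracted) = 17.931 in⁴.

I_yy ≈ 17.93 in⁴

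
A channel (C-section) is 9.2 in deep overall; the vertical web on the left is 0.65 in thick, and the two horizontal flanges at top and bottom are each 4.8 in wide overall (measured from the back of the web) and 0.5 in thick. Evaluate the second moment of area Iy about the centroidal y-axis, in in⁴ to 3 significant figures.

Iy ≈ 20.3 in⁴

Decompose the section into non-overlapping parts with the origin at the bottom-left of its bounding rectangle.
Web: 0.65 × 9.2, A = 5.98 in², x = 0.325 in, Ī = 0.21055 in⁴.
Top flange (beyond web): 4.15 × 0.5, A = 2.075 in², x = 2.725 in, Ī = 2.9781 in⁴.
Bottom flange (beyond web): 4.15 × 0.5, A = 2.075 in², x = 2.725 in, Ī = 2.9781 in⁴.
Centroid: x̄ = ΣA·x / ΣA = 1.3082 in.
Transfer each piece to the centroidal y-axis using Ī + A·d² with d = x − 1.3082:
  web: d = -0.98322 in → contributes +5.9915 in⁴
  top flange (beyond web): d = 1.4168 in → contributes +7.1431 in⁴
  bottom flange (beyond web): d = 1.4168 in → contributes +7.1431 in⁴
Total I = 20.278 in⁴.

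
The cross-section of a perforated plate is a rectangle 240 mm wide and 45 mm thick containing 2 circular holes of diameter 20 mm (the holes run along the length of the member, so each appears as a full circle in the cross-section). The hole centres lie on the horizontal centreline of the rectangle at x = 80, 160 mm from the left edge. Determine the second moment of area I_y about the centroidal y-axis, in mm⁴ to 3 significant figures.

Treat the section as a set of non-overlapping primitives; coordinates are from the bounding-box lower-left.
Plate: 240 × 45, A = 10 800 mm², x = 120 mm, Ī = 51 840 000 mm⁴.
Hole 1 (subtracted): ⌀20, A = 314.16 mm², x = 80 mm, Ī = 7 854 mm⁴.
Hole 2 (subtracted): ⌀20, A = 314.16 mm², x = 160 mm, Ī = 7 854 mm⁴.
By symmetry the centroid is at mid-width, x̄ = 120 mm.
Transfer each piece to the centroidal y-axis using Ī + A·d² with d = x − 120:
  plate: d = 0 mm → contributes +51 840 000 mm⁴
  hole 1: d = -40 mm → contributes −510 509 mm⁴
  hole 2: d = 40 mm → contributes −510 509 mm⁴
Total I = 50 818 982 mm⁴.

I_y ≈ 5.08 × 10⁷ mm⁴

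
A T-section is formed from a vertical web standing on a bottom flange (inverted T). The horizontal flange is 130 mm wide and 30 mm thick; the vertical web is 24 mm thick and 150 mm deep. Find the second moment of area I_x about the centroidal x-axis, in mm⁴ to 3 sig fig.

Treat the section as a set of non-overlapping primitives; coordinates are from the bounding-box lower-left.
Flange: 130 × 30, A = 3 900 mm², y = 15 mm, Ī = 292 500 mm⁴.
Web: 24 × 150, A = 3 600 mm², y = 105 mm, Ī = 6 750 000 mm⁴.
Centroid: ȳ = ΣA·y / ΣA = 58.2 mm.
Transfer each piece to the centroidal x-axis using Ī + A·d² with d = y − 58.2:
  flange: d = -43.2 mm → contributes +7 570 836 mm⁴
  web: d = 46.8 mm → contributes +14 634 864 mm⁴
Total I = 22 205 700 mm⁴.

I_x ≈ 2.22 × 10⁷ mm⁴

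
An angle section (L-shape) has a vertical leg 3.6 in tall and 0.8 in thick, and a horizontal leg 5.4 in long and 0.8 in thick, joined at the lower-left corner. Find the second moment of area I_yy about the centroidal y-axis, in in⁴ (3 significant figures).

Treat the section as a set of non-overlapping primitives; coordinates are from the bounding-box lower-left.
Vertical leg: 0.8 × 3.6, A = 2.88 in², x = 0.4 in, Ī = 0.1536 in⁴.
Horizontal leg (remainder): 4.6 × 0.8, A = 3.68 in², x = 3.1 in, Ī = 6.4891 in⁴.
Centroid: x̄ = ΣA·x / ΣA = 1.9146 in.
Transfer each piece to the centroidal y-axis using Ī + A·d² with d = x − 1.9146:
  vertical leg: d = -1.5146 in → contributes +6.7607 in⁴
  horizontal leg (remainder): d = 1.1854 in → contributes +11.66 in⁴
Total I = 18.42 in⁴.

I_yy ≈ 18.4 in⁴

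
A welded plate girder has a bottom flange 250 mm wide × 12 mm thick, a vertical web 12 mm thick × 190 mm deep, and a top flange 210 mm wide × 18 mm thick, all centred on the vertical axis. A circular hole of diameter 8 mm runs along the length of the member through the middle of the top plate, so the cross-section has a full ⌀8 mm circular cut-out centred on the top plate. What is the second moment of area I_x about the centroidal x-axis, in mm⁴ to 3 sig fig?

Split into non-overlapping primitives; take the origin at the lower-left of the bounding box.
Bottom plate: 250 × 12, A = 3 000 mm², y = 6 mm, Ī = 36 000 mm⁴.
Web plate: 12 × 190, A = 2 280 mm², y = 107 mm, Ī = 6 859 000 mm⁴.
Top plate: 210 × 18, A = 3 780 mm², y = 211 mm, Ī = 102 060 mm⁴.
Hole (subtracted): ⌀8, A = 50.265 mm², y = 211 mm, Ī = 201.06 mm⁴.
Centroid: ȳ = ΣA·y / ΣA = 116.42 mm.
Transfer each piece to the centroidal x-axis using Ī + A·d² with d = y − 116.42:
  bottom plate: d = -110.42 mm → contributes +36 615 251 mm⁴
  web plate: d = -9.4223 mm → contributes +7 061 418 mm⁴
  top plate: d = 94.578 mm → contributes +33 913 941 mm⁴
  hole: d = 94.578 mm → contributes −449 823 mm⁴
Total I = 77 140 786 mm⁴.

I_x ≈ 7.71 × 10⁷ mm⁴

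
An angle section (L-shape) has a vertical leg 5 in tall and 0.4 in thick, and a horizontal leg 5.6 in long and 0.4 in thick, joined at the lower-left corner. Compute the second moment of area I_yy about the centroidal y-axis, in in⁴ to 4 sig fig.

Break the section into simple shapes (no overlaps), measuring from the bottom-left corner of the bounding box.
Vertical leg: 0.4 × 5, A = 2 in², x = 0.2 in, Ī = 0.0266667 in⁴.
Horizontal leg (remainder): 5.2 × 0.4, A = 2.08 in², x = 3 in, Ī = 4.68693 in⁴.
Centroid: x̄ = ΣA·x / ΣA = 1.62745 in.
Transfer each piece to the centroidal y-axis using Ī + A·d² with d = x − 1.62745:
  vertical leg: d = -1.42745 in → contributes +4.1019 in⁴
  horizontal leg (remainder): d = 1.37255 in → contributes +8.60543 in⁴
Total I = 12.7073 in⁴.

I_yy ≈ 12.71 in⁴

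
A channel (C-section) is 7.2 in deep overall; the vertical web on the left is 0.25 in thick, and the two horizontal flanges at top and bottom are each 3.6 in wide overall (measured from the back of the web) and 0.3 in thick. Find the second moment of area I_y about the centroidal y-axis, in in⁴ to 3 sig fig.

Treat the section as a set of non-overlapping primitives; coordinates are from the bounding-box lower-left.
Web: 0.25 × 7.2, A = 1.8 in², x = 0.125 in, Ī = 0.009375 in⁴.
Top flange (beyond web): 3.35 × 0.3, A = 1.005 in², x = 1.925 in, Ī = 0.93988 in⁴.
Bottom flange (beyond web): 3.35 × 0.3, A = 1.005 in², x = 1.925 in, Ī = 0.93988 in⁴.
Centroid: x̄ = ΣA·x / ΣA = 1.0746 in.
Transfer each piece to the centroidal y-axis using Ī + A·d² with d = x − 1.0746:
  web: d = -0.94961 in → contributes +1.6325 in⁴
  top flange (beyond web): d = 0.85039 in → contributes +1.6667 in⁴
  bottom flange (beyond web): d = 0.85039 in → contributes +1.6667 in⁴
Total I = 4.9659 in⁴.

I_y ≈ 4.97 in⁴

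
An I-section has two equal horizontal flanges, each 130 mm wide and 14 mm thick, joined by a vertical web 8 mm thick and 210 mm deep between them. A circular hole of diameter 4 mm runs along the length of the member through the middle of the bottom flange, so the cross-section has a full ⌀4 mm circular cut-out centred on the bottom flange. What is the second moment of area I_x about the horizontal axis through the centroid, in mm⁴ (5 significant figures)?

Treat the section as a set of non-overlapping primitives; coordinates are from the bounding-box lower-left.
Bottom flange: 130 × 14, A = 1 820 mm², y = 7 mm, Ī = 29726.67 mm⁴.
Web: 8 × 210, A = 1 680 mm², y = 119 mm, Ī = 6 174 000 mm⁴.
Top flange: 130 × 14, A = 1 820 mm², y = 231 mm, Ī = 29726.67 mm⁴.
Hole (subtracted): ⌀4, A = 12.56637 mm², y = 7 mm, Ī = 12.56637 mm⁴.
Centroid: ȳ = ΣA·y / ΣA = 119.2652 mm.
Transfer each piece to the horizontal axis through the centroid using Ī + A·d² with d = y − 119.2652:
  bottom flange: d = -112.2652 mm → contributes +22 968 044 mm⁴
  web: d = -0.2651816 mm → contributes +6 174 118 mm⁴
  top flange: d = 111.7348 mm → contributes +22 751 825 mm⁴
  hole: d = -112.2652 mm → contributes −158392.5 mm⁴
Total I = 51 735 595 mm⁴.

I_x ≈ 5.1736 × 10⁷ mm⁴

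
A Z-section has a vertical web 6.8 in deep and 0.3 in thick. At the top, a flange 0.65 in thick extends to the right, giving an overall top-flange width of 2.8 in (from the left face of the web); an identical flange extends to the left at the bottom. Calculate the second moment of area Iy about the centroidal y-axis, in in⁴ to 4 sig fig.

Split into non-overlapping primitives; take the origin at the lower-left of the bounding box.
Web: 0.3 × 6.8, A = 2.04 in², x = 2.65 in, Ī = 0.0153 in⁴.
Top flange (beyond web): 2.5 × 0.65, A = 1.625 in², x = 4.05 in, Ī = 0.846354 in⁴.
Bottom flange (beyond web): 2.5 × 0.65, A = 1.625 in², x = 1.25 in, Ī = 0.846354 in⁴.
Centroid: x̄ = ΣA·x / ΣA = 2.65 in.
Transfer each piece to the centroidal y-axis using Ī + A·d² with d = x − 2.65:
  web: d = 0 in → contributes +0.0153 in⁴
  top flange (beyond web): d = 1.4 in → contributes +4.03135 in⁴
  bottom flange (beyond web): d = -1.4 in → contributes +4.03135 in⁴
Total I = 8.07801 in⁴.

Iy ≈ 8.078 in⁴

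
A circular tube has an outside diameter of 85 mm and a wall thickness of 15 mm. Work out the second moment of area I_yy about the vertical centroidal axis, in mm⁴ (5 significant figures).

Break the section into simple shapes (no overlaps), measuring from the bottom-left corner of the bounding box.
Outer circle: ⌀85, A = 5674.502 mm², x = 42.5 mm, Ī = 2 562 392 mm⁴.
Bore (subtracted): ⌀55, A = 2375.829 mm², x = 42.5 mm, Ī = 449180.3 mm⁴.
By symmetry the centroid is at mid-width, x̄ = 42.5 mm.
All pieces are centred on the vertical centroidal axis, so I = ΣĪ (holes subtracted) = 2 113 212 mm⁴.

I_yy ≈ 2.1132 × 10⁶ mm⁴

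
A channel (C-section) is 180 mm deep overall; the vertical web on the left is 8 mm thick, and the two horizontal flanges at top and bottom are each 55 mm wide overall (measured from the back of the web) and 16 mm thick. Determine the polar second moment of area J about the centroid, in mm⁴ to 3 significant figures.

J ≈ 1.49 × 10⁷ mm⁴

Decompose the section into non-overlapping parts with the origin at the bottom-left of its bounding rectangle.
Web: 8 × 180, A = 1 440 mm², y = 90 mm, Ī = 3 888 000 mm⁴.
Top flange (beyond web): 47 × 16, A = 752 mm², y = 172 mm, Ī = 16 043 mm⁴.
Bottom flange (beyond web): 47 × 16, A = 752 mm², y = 8 mm, Ī = 16 043 mm⁴.
By symmetry the centroid is at mid-height, ȳ = 90 mm.
Transfer each piece to the centroidal x-axis using Ī + A·d² with d = y − 90:
  web: d = 0 mm → contributes +3 888 000 mm⁴
  top flange (beyond web): d = 82 mm → contributes +5 072 491 mm⁴
  bottom flange (beyond web): d = -82 mm → contributes +5 072 491 mm⁴
Total I = 14 032 981 mm⁴.
For the y-axis: x̄ = 18.049 mm.
Repeating about the centroidal y-axis gives I_y = 840 878 mm⁴.
Polar second moment: J = I_x + I_y = 14 873 860 mm⁴.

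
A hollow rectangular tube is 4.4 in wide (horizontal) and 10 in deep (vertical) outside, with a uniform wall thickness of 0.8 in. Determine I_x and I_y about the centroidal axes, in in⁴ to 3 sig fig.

Decompose the section into non-overlapping parts with the origin at the bottom-left of its bounding rectangle.
Outer rectangle: 4.4 × 10, A = 44 in², y = 5 in, Ī = 366.67 in⁴.
Inner void (subtracted): 2.8 × 8.4, A = 23.52 in², y = 5 in, Ī = 138.3 in⁴.
By symmetry the centroid is at mid-height, ȳ = 5 in.
All pieces are centred on the centroidal x-axis, so I = ΣĪ (holes subtracted) = 228.37 in⁴.
Repeating about the centroidal y-axis gives I_y = 55.62 in⁴.

I_x ≈ 228 in⁴, I_y ≈ 55.6 in⁴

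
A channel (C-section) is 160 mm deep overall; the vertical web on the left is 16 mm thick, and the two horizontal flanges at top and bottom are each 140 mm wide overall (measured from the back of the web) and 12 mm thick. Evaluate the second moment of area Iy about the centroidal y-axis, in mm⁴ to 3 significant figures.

Iy ≈ 1.06 × 10⁷ mm⁴

Decompose the section into non-overlapping parts with the origin at the bottom-left of its bounding rectangle.
Web: 16 × 160, A = 2 560 mm², x = 8 mm, Ī = 54 613 mm⁴.
Top flange (beyond web): 124 × 12, A = 1 488 mm², x = 78 mm, Ī = 1 906 624 mm⁴.
Bottom flange (beyond web): 124 × 12, A = 1 488 mm², x = 78 mm, Ī = 1 906 624 mm⁴.
Centroid: x̄ = ΣA·x / ΣA = 45.63 mm.
Transfer each piece to the centroidal y-axis using Ī + A·d² with d = x − 45.63:
  web: d = -37.63 mm → contributes +3 679 628 mm⁴
  top flange (beyond web): d = 32.37 mm → contributes +3 465 770 mm⁴
  bottom flange (beyond web): d = 32.37 mm → contributes +3 465 770 mm⁴
Total I = 10 611 168 mm⁴.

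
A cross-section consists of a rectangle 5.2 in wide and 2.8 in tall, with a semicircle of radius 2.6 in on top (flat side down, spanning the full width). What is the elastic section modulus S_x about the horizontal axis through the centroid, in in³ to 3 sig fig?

Decompose the section into non-overlapping parts with the origin at the bottom-left of its bounding rectangle.
Rectangular body: 5.2 × 2.8, A = 14.56 in², y = 1.4 in, Ī = 9.5125 in⁴.
Semicircular cap: semicircle r = 2.6, A = 10.619 in², y = 3.9035 in, Ī = 5.0156 in⁴.
Centroid: ȳ = ΣA·y / ΣA = 2.4558 in.
Transfer each piece to the horizontal axis through the centroid using Ī + A·d² with d = y − 2.4558:
  rectangular body: d = -1.0558 in → contributes +25.743 in⁴
  semicircular cap: d = 1.4477 in → contributes +27.27 in⁴
Total I = 53.012 in⁴.
Extreme fibre distance c = 2.9442 in; S = I/c = 18.006 in³.

S_x ≈ 18.0 in³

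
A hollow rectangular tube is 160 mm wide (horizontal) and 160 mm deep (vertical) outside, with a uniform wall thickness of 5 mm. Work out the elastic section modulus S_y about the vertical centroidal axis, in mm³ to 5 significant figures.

S_y ≈ 1.5532 × 10⁵ mm³

Decompose the section into non-overlapping parts with the origin at the bottom-left of its bounding rectangle.
Outer rectangle: 160 × 160, A = 25 600 mm², x = 80 mm, Ī = 54 613 333 mm⁴.
Inner void (subtracted): 150 × 150, A = 22 500 mm², x = 80 mm, Ī = 42 187 500 mm⁴.
By symmetry the centroid is at mid-width, x̄ = 80 mm.
All pieces are centred on the vertical centroidal axis, so I = ΣĪ (holes subtracted) = 12 425 833 mm⁴.
Extreme fibre distance c = 80 mm; S = I/c = 155322.9 mm³.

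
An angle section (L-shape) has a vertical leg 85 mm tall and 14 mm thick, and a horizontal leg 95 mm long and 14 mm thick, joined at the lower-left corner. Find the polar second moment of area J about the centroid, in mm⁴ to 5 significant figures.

J ≈ 3.4164 × 10⁶ mm⁴

Treat the section as a set of non-overlapping primitives; coordinates are from the bounding-box lower-left.
Vertical leg: 14 × 85, A = 1 190 mm², y = 42.5 mm, Ī = 716479.2 mm⁴.
Horizontal leg (remainder): 81 × 14, A = 1 134 mm², y = 7 mm, Ī = 18 522 mm⁴.
Centroid: ȳ = ΣA·y / ΣA = 25.17771 mm.
Transfer each piece to the centroidal x-axis using Ī + A·d² with d = y − 25.17771:
  vertical leg: d = 17.32229 mm → contributes +1 073 553 mm⁴
  horizontal leg (remainder): d = -18.17771 mm → contributes +393228.7 mm⁴
Total I = 1 466 781 mm⁴.
For the y-axis: x̄ = 30.17771 mm.
Repeating about the centroidal y-axis gives I_y = 1 949 571 mm⁴.
Polar second moment: J = I_x + I_y = 3 416 353 mm⁴.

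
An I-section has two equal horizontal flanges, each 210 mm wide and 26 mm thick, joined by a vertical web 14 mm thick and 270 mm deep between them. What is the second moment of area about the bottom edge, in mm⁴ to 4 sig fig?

I_base ≈ 6.438 × 10⁸ mm⁴

Split into non-overlapping primitives; take the origin at the lower-left of the bounding box.
Bottom flange: 210 × 26, A = 5 460 mm², y = 13 mm, Ī = 307 580 mm⁴.
Web: 14 × 270, A = 3 780 mm², y = 161 mm, Ī = 22 963 500 mm⁴.
Top flange: 210 × 26, A = 5 460 mm², y = 309 mm, Ī = 307 580 mm⁴.
Transfer each piece to a horizontal axis along the bottom face using Ī + A·d² with d = y − 0:
  bottom flange: d = 13 mm → contributes +1 230 320 mm⁴
  web: d = 161 mm → contributes +120 944 880 mm⁴
  top flange: d = 309 mm → contributes +521 633 840 mm⁴
Total I = 643 809 040 mm⁴.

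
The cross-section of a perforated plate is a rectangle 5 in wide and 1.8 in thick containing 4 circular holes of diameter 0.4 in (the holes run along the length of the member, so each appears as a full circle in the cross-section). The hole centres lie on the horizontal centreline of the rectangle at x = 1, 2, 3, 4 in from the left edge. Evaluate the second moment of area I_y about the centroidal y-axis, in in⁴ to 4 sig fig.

Split into non-overlapping primitives; take the origin at the lower-left of the bounding box.
Plate: 5 × 1.8, A = 9 in², x = 2.5 in, Ī = 18.75 in⁴.
Hole 1 (subtracted): ⌀0.4, A = 0.125664 in², x = 1 in, Ī = 0.00125664 in⁴.
Hole 2 (subtracted): ⌀0.4, A = 0.125664 in², x = 2 in, Ī = 0.00125664 in⁴.
Hole 3 (subtracted): ⌀0.4, A = 0.125664 in², x = 3 in, Ī = 0.00125664 in⁴.
Hole 4 (subtracted): ⌀0.4, A = 0.125664 in², x = 4 in, Ī = 0.00125664 in⁴.
By symmetry the centroid is at mid-width, x̄ = 2.5 in.
Transfer each piece to the centroidal y-axis using Ī + A·d² with d = x − 2.5:
  plate: d = 0 in → contributes +18.75 in⁴
  hole 1: d = -1.5 in → contributes −0.284 in⁴
  hole 2: d = -0.5 in → contributes −0.0326726 in⁴
  hole 3: d = 0.5 in → contributes −0.0326726 in⁴
  hole 4: d = 1.5 in → contributes −0.284 in⁴
Total I = 18.1167 in⁴.

I_y ≈ 18.12 in⁴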